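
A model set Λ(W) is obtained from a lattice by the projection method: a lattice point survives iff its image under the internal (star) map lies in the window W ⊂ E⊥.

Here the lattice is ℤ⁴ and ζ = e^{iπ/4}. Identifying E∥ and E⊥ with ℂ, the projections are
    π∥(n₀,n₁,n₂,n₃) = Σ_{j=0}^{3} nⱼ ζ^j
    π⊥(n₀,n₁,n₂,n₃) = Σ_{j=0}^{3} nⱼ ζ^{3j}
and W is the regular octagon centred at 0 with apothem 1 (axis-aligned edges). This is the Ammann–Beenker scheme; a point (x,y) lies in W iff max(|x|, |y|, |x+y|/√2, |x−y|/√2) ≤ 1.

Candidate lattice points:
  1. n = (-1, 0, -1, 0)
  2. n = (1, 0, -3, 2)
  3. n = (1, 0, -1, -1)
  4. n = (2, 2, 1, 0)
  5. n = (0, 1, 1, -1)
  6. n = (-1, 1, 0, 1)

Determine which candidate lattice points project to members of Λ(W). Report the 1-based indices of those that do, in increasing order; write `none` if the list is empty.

With ζ = e^{iπ/4} the internal vectors are ζ^0,ζ^3,ζ^6,ζ^9.
#1 (-1, 0, -1, 0): internal (-1.0000, 1.0000); octagon support 1.4142 vs apothem 1 → ∉ W
#2 (1, 0, -3, 2): internal (2.4142, 4.4142); octagon support 4.8284 vs apothem 1 → ∉ W
#3 (1, 0, -1, -1): internal (0.2929, 0.2929); octagon support 0.4142 vs apothem 1 → ∈ W
#4 (2, 2, 1, 0): internal (0.5858, 0.4142); octagon support 0.7071 vs apothem 1 → ∈ W
#5 (0, 1, 1, -1): internal (-1.4142, -1.0000); octagon support 1.7071 vs apothem 1 → ∉ W
#6 (-1, 1, 0, 1): internal (-1.0000, 1.4142); octagon support 1.7071 vs apothem 1 → ∉ W

3, 4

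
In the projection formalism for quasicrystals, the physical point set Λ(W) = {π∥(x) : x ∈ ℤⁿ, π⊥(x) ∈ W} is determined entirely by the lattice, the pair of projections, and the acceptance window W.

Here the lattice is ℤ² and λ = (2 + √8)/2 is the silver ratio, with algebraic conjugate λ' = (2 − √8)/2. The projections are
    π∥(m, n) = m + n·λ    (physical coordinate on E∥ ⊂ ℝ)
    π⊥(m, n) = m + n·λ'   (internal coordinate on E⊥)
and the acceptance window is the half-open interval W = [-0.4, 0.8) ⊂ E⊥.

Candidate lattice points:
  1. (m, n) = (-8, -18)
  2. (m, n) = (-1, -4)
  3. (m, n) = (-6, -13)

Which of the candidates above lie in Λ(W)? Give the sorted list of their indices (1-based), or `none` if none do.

λ' = (2−√8)/2 ≈ -0.4142.
#1 (-8,-18): internal coord -8 + (-18)·λ' = -0.5442; -0.5442 ∉ [-0.4, 0.8) → out
#2 (-1,-4): internal coord -1 + (-4)·λ' = +0.6569; +0.6569 ∈ [-0.4, 0.8) → IN Λ
#3 (-6,-13): internal coord -6 + (-13)·λ' = -0.6152; -0.6152 ∉ [-0.4, 0.8) → out

2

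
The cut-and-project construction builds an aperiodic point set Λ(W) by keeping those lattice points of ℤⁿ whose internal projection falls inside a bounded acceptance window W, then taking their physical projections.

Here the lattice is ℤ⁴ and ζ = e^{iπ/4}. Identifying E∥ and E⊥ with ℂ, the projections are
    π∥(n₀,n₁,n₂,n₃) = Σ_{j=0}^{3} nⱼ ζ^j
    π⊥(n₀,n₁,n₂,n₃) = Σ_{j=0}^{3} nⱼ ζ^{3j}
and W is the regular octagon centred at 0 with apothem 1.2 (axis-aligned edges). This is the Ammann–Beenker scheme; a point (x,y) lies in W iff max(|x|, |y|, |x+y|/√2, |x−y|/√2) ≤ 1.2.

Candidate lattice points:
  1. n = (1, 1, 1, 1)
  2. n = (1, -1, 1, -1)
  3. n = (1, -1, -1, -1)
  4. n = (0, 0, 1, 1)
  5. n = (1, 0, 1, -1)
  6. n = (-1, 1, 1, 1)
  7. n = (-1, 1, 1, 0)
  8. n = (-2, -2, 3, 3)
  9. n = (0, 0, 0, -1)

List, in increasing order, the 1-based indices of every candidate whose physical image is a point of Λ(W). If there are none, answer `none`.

π⊥(n) = n₀ + n₁ζ³ + n₂ζ⁶ + n₃ζ⁹ where ζ = e^{iπ/4}.
#1 (1, 1, 1, 1): internal (1.00000, 0.41421); octagon support 1.00000 vs apothem 1.2 → ∈ W
#2 (1, -1, 1, -1): internal (1.00000, -2.41421); octagon support 2.41421 vs apothem 1.2 → ∉ W
#3 (1, -1, -1, -1): internal (1.00000, -0.41421); octagon support 1.00000 vs apothem 1.2 → ∈ W
#4 (0, 0, 1, 1): internal (0.70711, -0.29289); octagon support 0.70711 vs apothem 1.2 → ∈ W
#5 (1, 0, 1, -1): internal (0.29289, -1.70711); octagon support 1.70711 vs apothem 1.2 → ∉ W
#6 (-1, 1, 1, 1): internal (-1.00000, 0.41421); octagon support 1.00000 vs apothem 1.2 → ∈ W
#7 (-1, 1, 1, 0): internal (-1.70711, -0.29289); octagon support 1.70711 vs apothem 1.2 → ∉ W
#8 (-2, -2, 3, 3): internal (1.53553, -2.29289); octagon support 2.70711 vs apothem 1.2 → ∉ W
#9 (0, 0, 0, -1): internal (-0.70711, -0.70711); octagon support 1.00000 vs apothem 1.2 → ∈ W

1, 3, 4, 6, 9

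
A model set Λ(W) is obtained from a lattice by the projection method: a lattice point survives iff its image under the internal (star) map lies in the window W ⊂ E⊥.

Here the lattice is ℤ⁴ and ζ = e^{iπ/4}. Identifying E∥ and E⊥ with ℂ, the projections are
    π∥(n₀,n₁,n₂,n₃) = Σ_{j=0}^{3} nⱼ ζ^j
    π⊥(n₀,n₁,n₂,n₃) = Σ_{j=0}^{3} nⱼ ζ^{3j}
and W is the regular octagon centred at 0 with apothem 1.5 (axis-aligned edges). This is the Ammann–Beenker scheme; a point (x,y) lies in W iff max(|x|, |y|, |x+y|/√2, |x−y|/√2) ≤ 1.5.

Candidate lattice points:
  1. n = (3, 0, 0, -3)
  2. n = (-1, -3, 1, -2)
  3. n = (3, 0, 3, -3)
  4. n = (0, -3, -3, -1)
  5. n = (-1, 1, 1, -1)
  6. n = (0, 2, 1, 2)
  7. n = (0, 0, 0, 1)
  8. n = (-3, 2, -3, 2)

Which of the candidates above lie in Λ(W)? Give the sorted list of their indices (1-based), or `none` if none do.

4, 7

π⊥(n) = n₀ + n₁ζ³ + n₂ζ⁶ + n₃ζ⁹ where ζ = e^{iπ/4}.
candidate 1: n = (3, 0, 0, -3) → π⊥ ≈ (+0.87868, -2.12132); max(|x|,|y|,|x±y|/√2) = 2.12132 > 1.5 ⇒ ∉ W
candidate 2: n = (-1, -3, 1, -2) → π⊥ ≈ (-0.29289, -4.53553); max(|x|,|y|,|x±y|/√2) = 4.53553 > 1.5 ⇒ ∉ W
candidate 3: n = (3, 0, 3, -3) → π⊥ ≈ (+0.87868, -5.12132); max(|x|,|y|,|x±y|/√2) = 5.12132 > 1.5 ⇒ ∉ W
candidate 4: n = (0, -3, -3, -1) → π⊥ ≈ (+1.41421, +0.17157); max(|x|,|y|,|x±y|/√2) = 1.41421 ≤ 1.5 ⇒ ∈ W
candidate 5: n = (-1, 1, 1, -1) → π⊥ ≈ (-2.41421, -1.00000); max(|x|,|y|,|x±y|/√2) = 2.41421 > 1.5 ⇒ ∉ W
candidate 6: n = (0, 2, 1, 2) → π⊥ ≈ (+0.00000, +1.82843); max(|x|,|y|,|x±y|/√2) = 1.82843 > 1.5 ⇒ ∉ W
candidate 7: n = (0, 0, 0, 1) → π⊥ ≈ (+0.70711, +0.70711); max(|x|,|y|,|x±y|/√2) = 1.00000 ≤ 1.5 ⇒ ∈ W
candidate 8: n = (-3, 2, -3, 2) → π⊥ ≈ (-3.00000, +5.82843); max(|x|,|y|,|x±y|/√2) = 6.24264 > 1.5 ⇒ ∉ W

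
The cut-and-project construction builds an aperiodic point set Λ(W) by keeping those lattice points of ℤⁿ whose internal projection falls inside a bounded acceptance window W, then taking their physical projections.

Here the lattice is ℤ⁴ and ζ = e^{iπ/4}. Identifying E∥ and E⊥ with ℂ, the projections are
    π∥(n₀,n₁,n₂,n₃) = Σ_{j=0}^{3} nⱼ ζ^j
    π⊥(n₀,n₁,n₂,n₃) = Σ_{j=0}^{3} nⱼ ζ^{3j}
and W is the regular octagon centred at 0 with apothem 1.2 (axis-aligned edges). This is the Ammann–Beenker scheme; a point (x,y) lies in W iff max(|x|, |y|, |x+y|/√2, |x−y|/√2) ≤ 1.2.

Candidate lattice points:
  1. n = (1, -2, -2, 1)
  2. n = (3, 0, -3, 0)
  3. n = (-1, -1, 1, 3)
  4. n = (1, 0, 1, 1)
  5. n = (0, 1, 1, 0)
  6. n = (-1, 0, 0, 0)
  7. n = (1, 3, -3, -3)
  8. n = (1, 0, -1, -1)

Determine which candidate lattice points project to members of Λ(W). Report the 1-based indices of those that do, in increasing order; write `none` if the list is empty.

5, 6, 8

π⊥(n) = n₀ + n₁ζ³ + n₂ζ⁶ + n₃ζ⁹ where ζ = e^{iπ/4}.
#1 (1, -2, -2, 1): internal (3.1213, 1.2929); octagon support 3.1213 vs apothem 1.2 → ∉ W
#2 (3, 0, -3, 0): internal (3.0000, 3.0000); octagon support 4.2426 vs apothem 1.2 → ∉ W
#3 (-1, -1, 1, 3): internal (1.8284, 0.4142); octagon support 1.8284 vs apothem 1.2 → ∉ W
#4 (1, 0, 1, 1): internal (1.7071, -0.2929); octagon support 1.7071 vs apothem 1.2 → ∉ W
#5 (0, 1, 1, 0): internal (-0.7071, -0.2929); octagon support 0.7071 vs apothem 1.2 → ∈ W
#6 (-1, 0, 0, 0): internal (-1.0000, 0.0000); octagon support 1.0000 vs apothem 1.2 → ∈ W
#7 (1, 3, -3, -3): internal (-3.2426, 3.0000); octagon support 4.4142 vs apothem 1.2 → ∉ W
#8 (1, 0, -1, -1): internal (0.2929, 0.2929); octagon support 0.4142 vs apothem 1.2 → ∈ W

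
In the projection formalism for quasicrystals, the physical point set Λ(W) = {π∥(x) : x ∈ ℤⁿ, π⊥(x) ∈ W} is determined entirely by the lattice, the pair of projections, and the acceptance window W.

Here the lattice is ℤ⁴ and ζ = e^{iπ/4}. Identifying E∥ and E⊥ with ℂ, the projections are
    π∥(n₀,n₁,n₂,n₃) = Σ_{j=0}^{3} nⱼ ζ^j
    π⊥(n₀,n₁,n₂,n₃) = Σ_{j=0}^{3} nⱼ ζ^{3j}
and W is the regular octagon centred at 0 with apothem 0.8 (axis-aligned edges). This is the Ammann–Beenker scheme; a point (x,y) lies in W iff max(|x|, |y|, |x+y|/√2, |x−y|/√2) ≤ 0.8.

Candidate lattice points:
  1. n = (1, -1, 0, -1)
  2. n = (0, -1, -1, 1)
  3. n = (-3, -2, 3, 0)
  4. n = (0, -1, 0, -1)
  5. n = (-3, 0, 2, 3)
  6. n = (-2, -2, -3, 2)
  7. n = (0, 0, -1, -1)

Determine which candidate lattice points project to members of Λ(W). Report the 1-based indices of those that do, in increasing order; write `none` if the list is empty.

7

With ζ = e^{iπ/4} the internal vectors are ζ^0,ζ^3,ζ^6,ζ^9.
candidate 1: n = (1, -1, 0, -1) → π⊥ ≈ (+1.000000, -1.414214); max(|x|,|y|,|x±y|/√2) = 1.707107 > 0.8 ⇒ ∉ W
candidate 2: n = (0, -1, -1, 1) → π⊥ ≈ (+1.414214, +1.000000); max(|x|,|y|,|x±y|/√2) = 1.707107 > 0.8 ⇒ ∉ W
candidate 3: n = (-3, -2, 3, 0) → π⊥ ≈ (-1.585786, -4.414214); max(|x|,|y|,|x±y|/√2) = 4.414214 > 0.8 ⇒ ∉ W
candidate 4: n = (0, -1, 0, -1) → π⊥ ≈ (+0.000000, -1.414214); max(|x|,|y|,|x±y|/√2) = 1.414214 > 0.8 ⇒ ∉ W
candidate 5: n = (-3, 0, 2, 3) → π⊥ ≈ (-0.878680, +0.121320); max(|x|,|y|,|x±y|/√2) = 0.878680 > 0.8 ⇒ ∉ W
candidate 6: n = (-2, -2, -3, 2) → π⊥ ≈ (+0.828427, +3.000000); max(|x|,|y|,|x±y|/√2) = 3.000000 > 0.8 ⇒ ∉ W
candidate 7: n = (0, 0, -1, -1) → π⊥ ≈ (-0.707107, +0.292893); max(|x|,|y|,|x±y|/√2) = 0.707107 ≤ 0.8 ⇒ ∈ W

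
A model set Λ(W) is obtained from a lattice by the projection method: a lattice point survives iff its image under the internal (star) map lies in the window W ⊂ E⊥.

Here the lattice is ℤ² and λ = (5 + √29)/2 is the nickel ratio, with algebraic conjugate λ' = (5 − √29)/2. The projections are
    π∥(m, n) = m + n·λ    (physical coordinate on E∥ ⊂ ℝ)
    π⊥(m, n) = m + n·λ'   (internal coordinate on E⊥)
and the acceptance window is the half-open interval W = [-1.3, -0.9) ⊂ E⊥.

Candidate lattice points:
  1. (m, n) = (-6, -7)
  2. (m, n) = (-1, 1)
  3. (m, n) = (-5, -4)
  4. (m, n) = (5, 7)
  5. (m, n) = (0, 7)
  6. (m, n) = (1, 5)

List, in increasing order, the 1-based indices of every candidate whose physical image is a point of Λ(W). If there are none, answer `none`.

Numerically λ ≈ 5.1926 and λ' = −1/λ ≈ -0.1926.
[1] lift (-6,-7): star map gives -4.6519; window check -1.3 ≤ -4.6519 < -0.9 is false → out
[2] lift (-1,1): star map gives -1.1926; window check -1.3 ≤ -1.1926 < -0.9 is true → IN Λ
[3] lift (-5,-4): star map gives -4.2297; window check -1.3 ≤ -4.2297 < -0.9 is false → out
[4] lift (5,7): star map gives 3.6519; window check -1.3 ≤ 3.6519 < -0.9 is false → out
[5] lift (0,7): star map gives -1.3481; window check -1.3 ≤ -1.3481 < -0.9 is false → out
[6] lift (1,5): star map gives 0.0371; window check -1.3 ≤ 0.0371 < -0.9 is false → out

2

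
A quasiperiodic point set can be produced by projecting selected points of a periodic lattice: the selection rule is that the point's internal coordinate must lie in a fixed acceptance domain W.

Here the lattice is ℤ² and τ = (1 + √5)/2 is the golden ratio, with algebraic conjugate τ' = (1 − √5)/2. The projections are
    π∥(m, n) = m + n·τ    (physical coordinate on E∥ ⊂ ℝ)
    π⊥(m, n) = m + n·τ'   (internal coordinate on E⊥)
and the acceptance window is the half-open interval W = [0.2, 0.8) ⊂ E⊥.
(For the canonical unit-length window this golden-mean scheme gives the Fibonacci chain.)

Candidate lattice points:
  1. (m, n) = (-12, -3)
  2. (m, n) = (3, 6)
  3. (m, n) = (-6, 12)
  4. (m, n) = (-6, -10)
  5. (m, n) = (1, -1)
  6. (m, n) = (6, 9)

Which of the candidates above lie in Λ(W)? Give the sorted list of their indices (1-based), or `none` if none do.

6

τ' = (1−√5)/2 ≈ -0.6180.
[1] lift (-12,-3): star map gives -10.1459; window check 0.2 ≤ -10.1459 < 0.8 is false → out
[2] lift (3,6): star map gives -0.7082; window check 0.2 ≤ -0.7082 < 0.8 is false → out
[3] lift (-6,12): star map gives -13.4164; window check 0.2 ≤ -13.4164 < 0.8 is false → out
[4] lift (-6,-10): star map gives 0.1803; window check 0.2 ≤ 0.1803 < 0.8 is false → out
[5] lift (1,-1): star map gives 1.6180; window check 0.2 ≤ 1.6180 < 0.8 is false → out
[6] lift (6,9): star map gives 0.4377; window check 0.2 ≤ 0.4377 < 0.8 is true → IN Λ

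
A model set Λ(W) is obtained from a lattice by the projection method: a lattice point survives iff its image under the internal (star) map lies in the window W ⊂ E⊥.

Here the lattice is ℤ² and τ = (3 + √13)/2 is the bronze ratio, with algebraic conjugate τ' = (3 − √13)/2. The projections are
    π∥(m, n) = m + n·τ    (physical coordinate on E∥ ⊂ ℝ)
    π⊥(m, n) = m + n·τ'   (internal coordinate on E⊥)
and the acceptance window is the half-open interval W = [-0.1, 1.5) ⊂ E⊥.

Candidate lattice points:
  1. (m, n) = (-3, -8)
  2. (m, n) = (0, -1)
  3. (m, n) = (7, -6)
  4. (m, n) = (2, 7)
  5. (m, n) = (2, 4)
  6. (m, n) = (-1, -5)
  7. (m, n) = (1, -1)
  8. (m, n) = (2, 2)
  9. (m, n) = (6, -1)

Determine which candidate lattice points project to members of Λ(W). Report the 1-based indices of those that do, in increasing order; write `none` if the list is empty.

Numerically τ ≈ 3.302776 and τ' = −1/τ ≈ -0.302776.
#1 (-3,-8): internal coord -3 + (-8)·τ' = -0.577795; -0.577795 ∉ [-0.1, 1.5) → out
#2 (0,-1): internal coord 0 + (-1)·τ' = +0.302776; +0.302776 ∈ [-0.1, 1.5) → IN Λ
#3 (7,-6): internal coord 7 + (-6)·τ' = +8.816654; +8.816654 ∉ [-0.1, 1.5) → out
#4 (2,7): internal coord 2 + (7)·τ' = -0.119429; -0.119429 ∉ [-0.1, 1.5) → out
#5 (2,4): internal coord 2 + (4)·τ' = +0.788897; +0.788897 ∈ [-0.1, 1.5) → IN Λ
#6 (-1,-5): internal coord -1 + (-5)·τ' = +0.513878; +0.513878 ∈ [-0.1, 1.5) → IN Λ
#7 (1,-1): internal coord 1 + (-1)·τ' = +1.302776; +1.302776 ∈ [-0.1, 1.5) → IN Λ
#8 (2,2): internal coord 2 + (2)·τ' = +1.394449; +1.394449 ∈ [-0.1, 1.5) → IN Λ
#9 (6,-1): internal coord 6 + (-1)·τ' = +6.302776; +6.302776 ∉ [-0.1, 1.5) → out

2, 5, 6, 7, 8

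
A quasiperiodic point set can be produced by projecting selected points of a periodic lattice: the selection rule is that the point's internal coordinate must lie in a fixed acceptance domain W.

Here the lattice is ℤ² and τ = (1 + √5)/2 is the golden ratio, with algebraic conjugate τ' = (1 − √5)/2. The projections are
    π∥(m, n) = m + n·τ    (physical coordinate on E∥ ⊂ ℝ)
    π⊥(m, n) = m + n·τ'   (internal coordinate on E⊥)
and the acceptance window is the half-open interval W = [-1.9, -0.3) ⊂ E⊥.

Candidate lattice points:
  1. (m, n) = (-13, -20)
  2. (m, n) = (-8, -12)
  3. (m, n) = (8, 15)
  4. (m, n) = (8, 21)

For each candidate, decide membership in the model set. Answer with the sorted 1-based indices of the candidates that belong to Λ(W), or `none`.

1, 2, 3

Compute τ' = (1−√5)/2 = -0.6180, so π⊥(m,n) = m -0.6180·n.
candidate 1: (m,n)=(-13,-20) → π∥ = -13-20·τ ≈ -45.3607, π⊥ = -13-20·τ' ≈ -0.6393 ∈ [-1.9, -0.3) ⇒ IN Λ
candidate 2: (m,n)=(-8,-12) → π∥ = -8-12·τ ≈ -27.4164, π⊥ = -8-12·τ' ≈ -0.5836 ∈ [-1.9, -0.3) ⇒ IN Λ
candidate 3: (m,n)=(8,15) → π∥ = 8+15·τ ≈ 32.2705, π⊥ = 8+15·τ' ≈ -1.2705 ∈ [-1.9, -0.3) ⇒ IN Λ
candidate 4: (m,n)=(8,21) → π∥ = 8+21·τ ≈ 41.9787, π⊥ = 8+21·τ' ≈ -4.9787 ∉ [-1.9, -0.3) ⇒ out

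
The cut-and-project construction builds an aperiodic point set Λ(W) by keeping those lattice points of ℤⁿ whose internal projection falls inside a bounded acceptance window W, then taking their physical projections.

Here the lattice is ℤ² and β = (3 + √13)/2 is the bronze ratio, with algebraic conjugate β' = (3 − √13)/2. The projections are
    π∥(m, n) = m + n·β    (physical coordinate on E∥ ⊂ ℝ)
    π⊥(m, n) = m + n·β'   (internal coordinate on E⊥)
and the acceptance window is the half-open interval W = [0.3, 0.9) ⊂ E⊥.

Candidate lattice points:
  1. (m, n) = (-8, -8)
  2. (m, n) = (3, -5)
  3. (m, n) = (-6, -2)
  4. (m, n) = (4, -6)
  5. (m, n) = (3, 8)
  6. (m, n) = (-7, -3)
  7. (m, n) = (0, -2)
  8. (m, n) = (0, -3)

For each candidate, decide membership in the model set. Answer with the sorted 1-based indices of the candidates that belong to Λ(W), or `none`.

5, 7

Numerically β ≈ 3.302776 and β' = −1/β ≈ -0.302776.
[1] lift (-8,-8): star map gives -5.577795; window check 0.3 ≤ -5.577795 < 0.9 is false → out
[2] lift (3,-5): star map gives 4.513878; window check 0.3 ≤ 4.513878 < 0.9 is false → out
[3] lift (-6,-2): star map gives -5.394449; window check 0.3 ≤ -5.394449 < 0.9 is false → out
[4] lift (4,-6): star map gives 5.816654; window check 0.3 ≤ 5.816654 < 0.9 is false → out
[5] lift (3,8): star map gives 0.577795; window check 0.3 ≤ 0.577795 < 0.9 is true → IN Λ
[6] lift (-7,-3): star map gives -6.091673; window check 0.3 ≤ -6.091673 < 0.9 is false → out
[7] lift (0,-2): star map gives 0.605551; window check 0.3 ≤ 0.605551 < 0.9 is true → IN Λ
[8] lift (0,-3): star map gives 0.908327; window check 0.3 ≤ 0.908327 < 0.9 is false → out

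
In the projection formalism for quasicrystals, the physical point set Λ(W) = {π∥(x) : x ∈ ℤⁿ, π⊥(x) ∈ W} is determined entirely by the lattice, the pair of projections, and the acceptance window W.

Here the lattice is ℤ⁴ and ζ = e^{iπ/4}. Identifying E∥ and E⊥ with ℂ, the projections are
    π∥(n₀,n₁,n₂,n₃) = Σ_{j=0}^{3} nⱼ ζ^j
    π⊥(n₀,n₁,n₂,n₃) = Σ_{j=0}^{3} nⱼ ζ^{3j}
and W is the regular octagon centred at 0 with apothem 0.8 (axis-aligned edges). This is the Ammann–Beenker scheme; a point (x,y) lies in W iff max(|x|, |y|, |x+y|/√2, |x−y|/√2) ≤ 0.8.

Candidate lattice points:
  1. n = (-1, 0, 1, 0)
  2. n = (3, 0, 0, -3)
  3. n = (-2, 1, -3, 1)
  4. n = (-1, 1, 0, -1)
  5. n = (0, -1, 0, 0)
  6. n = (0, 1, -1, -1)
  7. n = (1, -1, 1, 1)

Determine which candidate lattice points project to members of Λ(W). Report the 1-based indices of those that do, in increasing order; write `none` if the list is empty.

π⊥(n) = n₀ + n₁ζ³ + n₂ζ⁶ + n₃ζ⁹ where ζ = e^{iπ/4}.
candidate 1: n = (-1, 0, 1, 0) → π⊥ ≈ (-1.00000, -1.00000); max(|x|,|y|,|x±y|/√2) = 1.41421 > 0.8 ⇒ ∉ W
candidate 2: n = (3, 0, 0, -3) → π⊥ ≈ (+0.87868, -2.12132); max(|x|,|y|,|x±y|/√2) = 2.12132 > 0.8 ⇒ ∉ W
candidate 3: n = (-2, 1, -3, 1) → π⊥ ≈ (-2.00000, +4.41421); max(|x|,|y|,|x±y|/√2) = 4.53553 > 0.8 ⇒ ∉ W
candidate 4: n = (-1, 1, 0, -1) → π⊥ ≈ (-2.41421, +0.00000); max(|x|,|y|,|x±y|/√2) = 2.41421 > 0.8 ⇒ ∉ W
candidate 5: n = (0, -1, 0, 0) → π⊥ ≈ (+0.70711, -0.70711); max(|x|,|y|,|x±y|/√2) = 1.00000 > 0.8 ⇒ ∉ W
candidate 6: n = (0, 1, -1, -1) → π⊥ ≈ (-1.41421, +1.00000); max(|x|,|y|,|x±y|/√2) = 1.70711 > 0.8 ⇒ ∉ W
candidate 7: n = (1, -1, 1, 1) → π⊥ ≈ (+2.41421, -1.00000); max(|x|,|y|,|x±y|/√2) = 2.41421 > 0.8 ⇒ ∉ W

none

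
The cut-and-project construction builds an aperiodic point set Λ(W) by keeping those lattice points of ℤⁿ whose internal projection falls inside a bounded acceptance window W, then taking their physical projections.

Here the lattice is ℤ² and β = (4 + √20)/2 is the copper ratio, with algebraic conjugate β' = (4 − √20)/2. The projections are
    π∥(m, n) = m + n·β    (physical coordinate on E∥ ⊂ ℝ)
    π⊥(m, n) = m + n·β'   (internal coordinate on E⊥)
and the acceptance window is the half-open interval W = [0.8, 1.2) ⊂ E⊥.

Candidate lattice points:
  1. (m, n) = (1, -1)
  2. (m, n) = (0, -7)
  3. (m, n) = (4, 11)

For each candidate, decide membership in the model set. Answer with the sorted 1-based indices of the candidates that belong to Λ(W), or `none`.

Compute β' = (4−√20)/2 = -0.236068, so π⊥(m,n) = m -0.236068·n.
candidate 1: (m,n)=(1,-1) → π∥ = 1-1·β ≈ -3.236068, π⊥ = 1-1·β' ≈ 1.236068 ∉ [0.8, 1.2) ⇒ out
candidate 2: (m,n)=(0,-7) → π∥ = 0-7·β ≈ -29.652476, π⊥ = 0-7·β' ≈ 1.652476 ∉ [0.8, 1.2) ⇒ out
candidate 3: (m,n)=(4,11) → π∥ = 4+11·β ≈ 50.596748, π⊥ = 4+11·β' ≈ 1.403252 ∉ [0.8, 1.2) ⇒ out

none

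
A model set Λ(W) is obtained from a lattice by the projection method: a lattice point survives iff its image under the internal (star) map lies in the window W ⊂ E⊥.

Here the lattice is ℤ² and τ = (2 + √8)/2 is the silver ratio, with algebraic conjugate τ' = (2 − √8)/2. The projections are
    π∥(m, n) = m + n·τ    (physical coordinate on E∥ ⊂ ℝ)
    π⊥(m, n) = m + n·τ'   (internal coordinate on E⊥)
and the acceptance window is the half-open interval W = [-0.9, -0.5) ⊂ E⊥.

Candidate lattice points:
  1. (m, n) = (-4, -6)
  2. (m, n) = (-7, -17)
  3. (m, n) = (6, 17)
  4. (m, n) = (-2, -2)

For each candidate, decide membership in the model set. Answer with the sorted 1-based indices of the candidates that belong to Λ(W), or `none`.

none

Compute τ' = (2−√8)/2 = -0.41421, so π⊥(m,n) = m -0.41421·n.
#1 (-4,-6): internal coord -4 + (-6)·τ' = -1.51472; -1.51472 ∉ [-0.9, -0.5) → out
#2 (-7,-17): internal coord -7 + (-17)·τ' = +0.04163; +0.04163 ∉ [-0.9, -0.5) → out
#3 (6,17): internal coord 6 + (17)·τ' = -1.04163; -1.04163 ∉ [-0.9, -0.5) → out
#4 (-2,-2): internal coord -2 + (-2)·τ' = -1.17157; -1.17157 ∉ [-0.9, -0.5) → out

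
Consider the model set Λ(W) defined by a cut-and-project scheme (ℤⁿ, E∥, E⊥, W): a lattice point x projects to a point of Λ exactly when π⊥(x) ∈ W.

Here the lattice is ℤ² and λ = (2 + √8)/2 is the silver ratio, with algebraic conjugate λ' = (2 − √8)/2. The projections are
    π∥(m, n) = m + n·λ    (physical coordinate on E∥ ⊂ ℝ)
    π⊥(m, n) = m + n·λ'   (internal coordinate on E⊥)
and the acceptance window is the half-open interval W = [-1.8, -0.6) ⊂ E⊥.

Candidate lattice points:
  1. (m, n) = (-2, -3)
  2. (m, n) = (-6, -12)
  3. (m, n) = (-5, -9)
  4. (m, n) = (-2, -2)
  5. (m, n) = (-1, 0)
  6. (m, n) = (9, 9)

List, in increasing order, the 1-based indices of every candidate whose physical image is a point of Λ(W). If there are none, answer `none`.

1, 2, 3, 4, 5

λ' = (2−√8)/2 ≈ -0.41421.
#1 (-2,-3): internal coord -2 + (-3)·λ' = -0.75736; -0.75736 ∈ [-1.8, -0.6) → IN Λ
#2 (-6,-12): internal coord -6 + (-12)·λ' = -1.02944; -1.02944 ∈ [-1.8, -0.6) → IN Λ
#3 (-5,-9): internal coord -5 + (-9)·λ' = -1.27208; -1.27208 ∈ [-1.8, -0.6) → IN Λ
#4 (-2,-2): internal coord -2 + (-2)·λ' = -1.17157; -1.17157 ∈ [-1.8, -0.6) → IN Λ
#5 (-1,0): internal coord -1 + (0)·λ' = -1.00000; -1.00000 ∈ [-1.8, -0.6) → IN Λ
#6 (9,9): internal coord 9 + (9)·λ' = +5.27208; +5.27208 ∉ [-1.8, -0.6) → out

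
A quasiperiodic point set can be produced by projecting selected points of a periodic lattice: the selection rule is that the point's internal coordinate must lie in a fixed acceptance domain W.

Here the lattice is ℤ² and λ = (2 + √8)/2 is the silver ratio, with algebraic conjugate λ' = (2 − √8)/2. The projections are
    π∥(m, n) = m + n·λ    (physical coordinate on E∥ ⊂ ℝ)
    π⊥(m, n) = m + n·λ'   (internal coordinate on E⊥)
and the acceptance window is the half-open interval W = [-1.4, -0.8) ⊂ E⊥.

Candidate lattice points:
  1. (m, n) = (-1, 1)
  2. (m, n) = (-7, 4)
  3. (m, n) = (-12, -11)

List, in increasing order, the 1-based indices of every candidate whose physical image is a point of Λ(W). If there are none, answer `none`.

λ' = (2−√8)/2 ≈ -0.41421.
[1] lift (-1,1): star map gives -1.41421; window check -1.4 ≤ -1.41421 < -0.8 is false → out
[2] lift (-7,4): star map gives -8.65685; window check -1.4 ≤ -8.65685 < -0.8 is false → out
[3] lift (-12,-11): star map gives -7.44365; window check -1.4 ≤ -7.44365 < -0.8 is false → out

none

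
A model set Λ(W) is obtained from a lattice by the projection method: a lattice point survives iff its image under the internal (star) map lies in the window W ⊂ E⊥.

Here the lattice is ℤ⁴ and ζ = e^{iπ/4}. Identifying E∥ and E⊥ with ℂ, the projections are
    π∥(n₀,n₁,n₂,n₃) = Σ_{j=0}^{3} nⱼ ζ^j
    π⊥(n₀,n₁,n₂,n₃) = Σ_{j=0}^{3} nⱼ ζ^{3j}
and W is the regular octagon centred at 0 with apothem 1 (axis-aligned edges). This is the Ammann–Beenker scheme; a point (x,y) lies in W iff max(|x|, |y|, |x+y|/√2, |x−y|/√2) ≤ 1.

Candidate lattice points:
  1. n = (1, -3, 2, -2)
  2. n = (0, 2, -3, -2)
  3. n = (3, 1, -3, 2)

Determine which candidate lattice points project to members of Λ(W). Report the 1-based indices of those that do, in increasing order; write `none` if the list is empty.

none

With ζ = e^{iπ/4} the internal vectors are ζ^0,ζ^3,ζ^6,ζ^9.
#1 (1, -3, 2, -2): internal (1.7071, -5.5355); octagon support 5.5355 vs apothem 1 → ∉ W
#2 (0, 2, -3, -2): internal (-2.8284, 3.0000); octagon support 4.1213 vs apothem 1 → ∉ W
#3 (3, 1, -3, 2): internal (3.7071, 5.1213); octagon support 6.2426 vs apothem 1 → ∉ W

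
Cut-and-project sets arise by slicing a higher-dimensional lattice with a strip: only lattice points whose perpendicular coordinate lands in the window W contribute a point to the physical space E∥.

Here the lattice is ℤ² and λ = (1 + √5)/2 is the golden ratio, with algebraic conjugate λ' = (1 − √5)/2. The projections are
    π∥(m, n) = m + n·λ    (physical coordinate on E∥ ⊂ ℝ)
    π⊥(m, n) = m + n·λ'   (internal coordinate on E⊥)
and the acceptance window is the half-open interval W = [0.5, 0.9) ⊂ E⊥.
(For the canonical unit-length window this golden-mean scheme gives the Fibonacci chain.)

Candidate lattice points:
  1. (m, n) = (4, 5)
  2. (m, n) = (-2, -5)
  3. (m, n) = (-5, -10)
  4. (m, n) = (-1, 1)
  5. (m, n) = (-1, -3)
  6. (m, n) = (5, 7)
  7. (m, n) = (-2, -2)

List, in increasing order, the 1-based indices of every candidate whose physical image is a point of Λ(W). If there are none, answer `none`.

Compute λ' = (1−√5)/2 = -0.6180, so π⊥(m,n) = m -0.6180·n.
candidate 1: (m,n)=(4,5) → π∥ = 4+5·λ ≈ 12.0902, π⊥ = 4+5·λ' ≈ 0.9098 ∉ [0.5, 0.9) ⇒ out
candidate 2: (m,n)=(-2,-5) → π∥ = -2-5·λ ≈ -10.0902, π⊥ = -2-5·λ' ≈ 1.0902 ∉ [0.5, 0.9) ⇒ out
candidate 3: (m,n)=(-5,-10) → π∥ = -5-10·λ ≈ -21.1803, π⊥ = -5-10·λ' ≈ 1.1803 ∉ [0.5, 0.9) ⇒ out
candidate 4: (m,n)=(-1,1) → π∥ = -1+1·λ ≈ 0.6180, π⊥ = -1+1·λ' ≈ -1.6180 ∉ [0.5, 0.9) ⇒ out
candidate 5: (m,n)=(-1,-3) → π∥ = -1-3·λ ≈ -5.8541, π⊥ = -1-3·λ' ≈ 0.8541 ∈ [0.5, 0.9) ⇒ IN Λ
candidate 6: (m,n)=(5,7) → π∥ = 5+7·λ ≈ 16.3262, π⊥ = 5+7·λ' ≈ 0.6738 ∈ [0.5, 0.9) ⇒ IN Λ
candidate 7: (m,n)=(-2,-2) → π∥ = -2-2·λ ≈ -5.2361, π⊥ = -2-2·λ' ≈ -0.7639 ∉ [0.5, 0.9) ⇒ out

5, 6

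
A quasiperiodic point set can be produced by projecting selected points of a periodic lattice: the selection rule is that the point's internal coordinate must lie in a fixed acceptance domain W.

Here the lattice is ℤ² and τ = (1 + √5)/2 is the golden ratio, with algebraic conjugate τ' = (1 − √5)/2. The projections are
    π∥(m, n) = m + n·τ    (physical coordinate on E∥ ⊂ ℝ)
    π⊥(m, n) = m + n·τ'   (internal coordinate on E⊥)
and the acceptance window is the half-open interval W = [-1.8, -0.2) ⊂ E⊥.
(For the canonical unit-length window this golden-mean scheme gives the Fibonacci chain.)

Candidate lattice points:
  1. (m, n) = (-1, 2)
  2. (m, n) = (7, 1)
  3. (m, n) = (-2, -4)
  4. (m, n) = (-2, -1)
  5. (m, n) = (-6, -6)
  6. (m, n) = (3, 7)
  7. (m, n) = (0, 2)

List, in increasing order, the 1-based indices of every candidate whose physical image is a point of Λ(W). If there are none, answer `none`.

Numerically τ ≈ 1.6180 and τ' = −1/τ ≈ -0.6180.
[1] lift (-1,2): star map gives -2.2361; window check -1.8 ≤ -2.2361 < -0.2 is false → out
[2] lift (7,1): star map gives 6.3820; window check -1.8 ≤ 6.3820 < -0.2 is false → out
[3] lift (-2,-4): star map gives 0.4721; window check -1.8 ≤ 0.4721 < -0.2 is false → out
[4] lift (-2,-1): star map gives -1.3820; window check -1.8 ≤ -1.3820 < -0.2 is true → IN Λ
[5] lift (-6,-6): star map gives -2.2918; window check -1.8 ≤ -2.2918 < -0.2 is false → out
[6] lift (3,7): star map gives -1.3262; window check -1.8 ≤ -1.3262 < -0.2 is true → IN Λ
[7] lift (0,2): star map gives -1.2361; window check -1.8 ≤ -1.2361 < -0.2 is true → IN Λ

4, 6, 7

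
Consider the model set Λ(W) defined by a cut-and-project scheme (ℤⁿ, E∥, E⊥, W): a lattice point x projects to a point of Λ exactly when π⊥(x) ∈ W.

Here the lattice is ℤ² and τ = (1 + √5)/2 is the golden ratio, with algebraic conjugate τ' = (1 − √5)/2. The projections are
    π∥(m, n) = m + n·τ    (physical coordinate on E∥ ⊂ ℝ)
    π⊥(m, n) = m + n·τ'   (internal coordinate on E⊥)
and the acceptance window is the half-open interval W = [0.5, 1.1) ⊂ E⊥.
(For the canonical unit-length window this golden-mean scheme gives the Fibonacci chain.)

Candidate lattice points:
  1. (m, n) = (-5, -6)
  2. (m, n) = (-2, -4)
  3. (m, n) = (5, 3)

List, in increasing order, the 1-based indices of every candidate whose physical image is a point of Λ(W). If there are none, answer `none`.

none

τ' = (1−√5)/2 ≈ -0.61803.
candidate 1: (m,n)=(-5,-6) → π∥ = -5-6·τ ≈ -14.70820, π⊥ = -5-6·τ' ≈ -1.29180 ∉ [0.5, 1.1) ⇒ out
candidate 2: (m,n)=(-2,-4) → π∥ = -2-4·τ ≈ -8.47214, π⊥ = -2-4·τ' ≈ 0.47214 ∉ [0.5, 1.1) ⇒ out
candidate 3: (m,n)=(5,3) → π∥ = 5+3·τ ≈ 9.85410, π⊥ = 5+3·τ' ≈ 3.14590 ∉ [0.5, 1.1) ⇒ out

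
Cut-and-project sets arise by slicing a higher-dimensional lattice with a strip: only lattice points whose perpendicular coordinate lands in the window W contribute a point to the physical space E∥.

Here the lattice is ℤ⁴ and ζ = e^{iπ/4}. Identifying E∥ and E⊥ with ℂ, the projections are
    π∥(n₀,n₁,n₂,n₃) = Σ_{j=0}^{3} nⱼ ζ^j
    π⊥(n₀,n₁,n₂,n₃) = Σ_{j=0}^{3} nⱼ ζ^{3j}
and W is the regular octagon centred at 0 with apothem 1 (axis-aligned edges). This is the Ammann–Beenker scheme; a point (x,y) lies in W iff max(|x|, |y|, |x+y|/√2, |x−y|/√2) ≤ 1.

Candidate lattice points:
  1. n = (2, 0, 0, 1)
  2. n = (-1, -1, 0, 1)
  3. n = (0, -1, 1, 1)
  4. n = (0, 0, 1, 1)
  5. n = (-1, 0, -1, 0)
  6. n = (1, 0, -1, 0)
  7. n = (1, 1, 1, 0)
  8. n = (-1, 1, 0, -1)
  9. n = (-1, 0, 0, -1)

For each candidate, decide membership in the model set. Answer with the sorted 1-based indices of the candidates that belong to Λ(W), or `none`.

With ζ = e^{iπ/4} the internal vectors are ζ^0,ζ^3,ζ^6,ζ^9.
candidate 1: n = (2, 0, 0, 1) → π⊥ ≈ (+2.707107, +0.707107); max(|x|,|y|,|x±y|/√2) = 2.707107 > 1 ⇒ ∉ W
candidate 2: n = (-1, -1, 0, 1) → π⊥ ≈ (+0.414214, +0.000000); max(|x|,|y|,|x±y|/√2) = 0.414214 ≤ 1 ⇒ ∈ W
candidate 3: n = (0, -1, 1, 1) → π⊥ ≈ (+1.414214, -1.000000); max(|x|,|y|,|x±y|/√2) = 1.707107 > 1 ⇒ ∉ W
candidate 4: n = (0, 0, 1, 1) → π⊥ ≈ (+0.707107, -0.292893); max(|x|,|y|,|x±y|/√2) = 0.707107 ≤ 1 ⇒ ∈ W
candidate 5: n = (-1, 0, -1, 0) → π⊥ ≈ (-1.000000, +1.000000); max(|x|,|y|,|x±y|/√2) = 1.414214 > 1 ⇒ ∉ W
candidate 6: n = (1, 0, -1, 0) → π⊥ ≈ (+1.000000, +1.000000); max(|x|,|y|,|x±y|/√2) = 1.414214 > 1 ⇒ ∉ W
candidate 7: n = (1, 1, 1, 0) → π⊥ ≈ (+0.292893, -0.292893); max(|x|,|y|,|x±y|/√2) = 0.414214 ≤ 1 ⇒ ∈ W
candidate 8: n = (-1, 1, 0, -1) → π⊥ ≈ (-2.414214, +0.000000); max(|x|,|y|,|x±y|/√2) = 2.414214 > 1 ⇒ ∉ W
candidate 9: n = (-1, 0, 0, -1) → π⊥ ≈ (-1.707107, -0.707107); max(|x|,|y|,|x±y|/√2) = 1.707107 > 1 ⇒ ∉ W

2, 4, 7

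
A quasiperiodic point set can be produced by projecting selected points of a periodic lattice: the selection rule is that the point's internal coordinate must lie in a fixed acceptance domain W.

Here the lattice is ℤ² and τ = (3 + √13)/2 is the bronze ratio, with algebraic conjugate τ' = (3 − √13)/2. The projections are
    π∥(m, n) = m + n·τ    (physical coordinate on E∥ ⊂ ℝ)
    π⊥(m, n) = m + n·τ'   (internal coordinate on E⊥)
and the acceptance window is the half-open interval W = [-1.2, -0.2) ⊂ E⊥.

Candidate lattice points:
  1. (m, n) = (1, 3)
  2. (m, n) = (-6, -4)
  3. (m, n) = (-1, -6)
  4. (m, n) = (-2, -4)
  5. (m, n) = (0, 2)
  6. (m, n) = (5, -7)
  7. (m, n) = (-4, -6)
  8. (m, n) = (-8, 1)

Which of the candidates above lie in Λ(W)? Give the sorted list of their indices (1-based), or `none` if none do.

Compute τ' = (3−√13)/2 = -0.3028, so π⊥(m,n) = m -0.3028·n.
#1 (1,3): internal coord 1 + (3)·τ' = +0.0917; +0.0917 ∉ [-1.2, -0.2) → out
#2 (-6,-4): internal coord -6 + (-4)·τ' = -4.7889; -4.7889 ∉ [-1.2, -0.2) → out
#3 (-1,-6): internal coord -1 + (-6)·τ' = +0.8167; +0.8167 ∉ [-1.2, -0.2) → out
#4 (-2,-4): internal coord -2 + (-4)·τ' = -0.7889; -0.7889 ∈ [-1.2, -0.2) → IN Λ
#5 (0,2): internal coord 0 + (2)·τ' = -0.6056; -0.6056 ∈ [-1.2, -0.2) → IN Λ
#6 (5,-7): internal coord 5 + (-7)·τ' = +7.1194; +7.1194 ∉ [-1.2, -0.2) → out
#7 (-4,-6): internal coord -4 + (-6)·τ' = -2.1833; -2.1833 ∉ [-1.2, -0.2) → out
#8 (-8,1): internal coord -8 + (1)·τ' = -8.3028; -8.3028 ∉ [-1.2, -0.2) → out

4, 5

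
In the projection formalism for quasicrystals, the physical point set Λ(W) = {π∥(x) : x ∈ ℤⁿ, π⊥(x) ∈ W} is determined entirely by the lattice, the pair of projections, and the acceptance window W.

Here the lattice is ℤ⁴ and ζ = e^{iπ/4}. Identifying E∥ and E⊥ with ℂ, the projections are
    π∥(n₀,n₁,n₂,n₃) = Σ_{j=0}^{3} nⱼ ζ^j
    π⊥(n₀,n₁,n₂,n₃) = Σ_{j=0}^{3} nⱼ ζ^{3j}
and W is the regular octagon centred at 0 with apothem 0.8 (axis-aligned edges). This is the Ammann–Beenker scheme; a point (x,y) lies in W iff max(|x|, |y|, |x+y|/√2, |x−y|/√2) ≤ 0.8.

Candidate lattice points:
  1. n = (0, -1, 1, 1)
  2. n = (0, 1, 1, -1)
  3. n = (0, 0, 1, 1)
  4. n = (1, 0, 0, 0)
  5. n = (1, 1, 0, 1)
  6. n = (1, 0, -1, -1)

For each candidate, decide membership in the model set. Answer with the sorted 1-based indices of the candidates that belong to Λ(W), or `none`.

Internal map: ζ^{3j} for j=0..3 gives (1,0), (−√2/2,√2/2), (0,−1), (√2/2,√2/2).
#1 (0, -1, 1, 1): internal (1.4142, -1.0000); octagon support 1.7071 vs apothem 0.8 → ∉ W
#2 (0, 1, 1, -1): internal (-1.4142, -1.0000); octagon support 1.7071 vs apothem 0.8 → ∉ W
#3 (0, 0, 1, 1): internal (0.7071, -0.2929); octagon support 0.7071 vs apothem 0.8 → ∈ W
#4 (1, 0, 0, 0): internal (1.0000, 0.0000); octagon support 1.0000 vs apothem 0.8 → ∉ W
#5 (1, 1, 0, 1): internal (1.0000, 1.4142); octagon support 1.7071 vs apothem 0.8 → ∉ W
#6 (1, 0, -1, -1): internal (0.2929, 0.2929); octagon support 0.4142 vs apothem 0.8 → ∈ W

3, 6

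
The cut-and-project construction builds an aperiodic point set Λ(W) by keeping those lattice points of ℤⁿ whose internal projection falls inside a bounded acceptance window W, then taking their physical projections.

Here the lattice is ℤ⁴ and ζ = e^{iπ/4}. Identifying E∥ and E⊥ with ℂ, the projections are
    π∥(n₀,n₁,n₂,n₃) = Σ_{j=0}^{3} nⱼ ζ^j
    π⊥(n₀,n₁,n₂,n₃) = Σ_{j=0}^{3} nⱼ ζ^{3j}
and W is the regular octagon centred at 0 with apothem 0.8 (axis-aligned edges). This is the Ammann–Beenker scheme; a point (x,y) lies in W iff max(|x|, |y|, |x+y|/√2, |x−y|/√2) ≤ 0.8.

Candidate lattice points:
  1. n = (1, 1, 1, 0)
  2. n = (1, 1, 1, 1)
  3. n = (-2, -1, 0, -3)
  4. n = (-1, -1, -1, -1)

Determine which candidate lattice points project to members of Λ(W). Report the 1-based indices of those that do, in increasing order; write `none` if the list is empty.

1

With ζ = e^{iπ/4} the internal vectors are ζ^0,ζ^3,ζ^6,ζ^9.
#1 (1, 1, 1, 0): internal (0.292893, -0.292893); octagon support 0.414214 vs apothem 0.8 → ∈ W
#2 (1, 1, 1, 1): internal (1.000000, 0.414214); octagon support 1.000000 vs apothem 0.8 → ∉ W
#3 (-2, -1, 0, -3): internal (-3.414214, -2.828427); octagon support 4.414214 vs apothem 0.8 → ∉ W
#4 (-1, -1, -1, -1): internal (-1.000000, -0.414214); octagon support 1.000000 vs apothem 0.8 → ∉ W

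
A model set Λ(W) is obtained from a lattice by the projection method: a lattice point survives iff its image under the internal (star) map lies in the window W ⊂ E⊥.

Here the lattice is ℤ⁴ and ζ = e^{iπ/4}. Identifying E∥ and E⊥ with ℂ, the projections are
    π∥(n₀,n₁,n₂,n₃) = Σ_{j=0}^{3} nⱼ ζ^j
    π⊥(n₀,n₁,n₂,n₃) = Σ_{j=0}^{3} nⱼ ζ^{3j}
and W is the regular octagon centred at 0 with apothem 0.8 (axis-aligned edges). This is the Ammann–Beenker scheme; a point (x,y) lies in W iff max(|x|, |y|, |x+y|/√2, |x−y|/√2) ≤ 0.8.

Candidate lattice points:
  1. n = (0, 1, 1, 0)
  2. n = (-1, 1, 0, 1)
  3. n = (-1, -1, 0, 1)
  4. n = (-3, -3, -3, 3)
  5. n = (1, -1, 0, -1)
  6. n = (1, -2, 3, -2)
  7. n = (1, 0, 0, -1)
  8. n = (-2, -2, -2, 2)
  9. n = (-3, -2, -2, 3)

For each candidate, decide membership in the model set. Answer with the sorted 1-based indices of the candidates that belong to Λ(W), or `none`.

1, 3, 7

Internal map: ζ^{3j} for j=0..3 gives (1,0), (−√2/2,√2/2), (0,−1), (√2/2,√2/2).
#1 (0, 1, 1, 0): internal (-0.7071, -0.2929); octagon support 0.7071 vs apothem 0.8 → ∈ W
#2 (-1, 1, 0, 1): internal (-1.0000, 1.4142); octagon support 1.7071 vs apothem 0.8 → ∉ W
#3 (-1, -1, 0, 1): internal (0.4142, 0.0000); octagon support 0.4142 vs apothem 0.8 → ∈ W
#4 (-3, -3, -3, 3): internal (1.2426, 3.0000); octagon support 3.0000 vs apothem 0.8 → ∉ W
#5 (1, -1, 0, -1): internal (1.0000, -1.4142); octagon support 1.7071 vs apothem 0.8 → ∉ W
#6 (1, -2, 3, -2): internal (1.0000, -5.8284); octagon support 5.8284 vs apothem 0.8 → ∉ W
#7 (1, 0, 0, -1): internal (0.2929, -0.7071); octagon support 0.7071 vs apothem 0.8 → ∈ W
#8 (-2, -2, -2, 2): internal (0.8284, 2.0000); octagon support 2.0000 vs apothem 0.8 → ∉ W
#9 (-3, -2, -2, 3): internal (0.5355, 2.7071); octagon support 2.7071 vs apothem 0.8 → ∉ W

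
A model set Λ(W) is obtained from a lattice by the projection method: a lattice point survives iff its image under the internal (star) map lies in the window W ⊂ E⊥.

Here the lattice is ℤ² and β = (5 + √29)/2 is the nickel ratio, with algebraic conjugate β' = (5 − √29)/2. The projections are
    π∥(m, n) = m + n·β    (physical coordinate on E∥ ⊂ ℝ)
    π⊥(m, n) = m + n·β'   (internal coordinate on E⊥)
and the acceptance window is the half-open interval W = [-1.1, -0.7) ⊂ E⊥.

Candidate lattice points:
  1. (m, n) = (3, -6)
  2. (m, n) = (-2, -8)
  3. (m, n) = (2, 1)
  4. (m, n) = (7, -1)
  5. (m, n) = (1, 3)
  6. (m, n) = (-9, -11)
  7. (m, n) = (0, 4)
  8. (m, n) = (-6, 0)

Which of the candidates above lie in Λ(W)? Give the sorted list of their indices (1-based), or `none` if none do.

Compute β' = (5−√29)/2 = -0.192582, so π⊥(m,n) = m -0.192582·n.
candidate 1: (m,n)=(3,-6) → π∥ = 3-6·β ≈ -28.155494, π⊥ = 3-6·β' ≈ 4.155494 ∉ [-1.1, -0.7) ⇒ out
candidate 2: (m,n)=(-2,-8) → π∥ = -2-8·β ≈ -43.540659, π⊥ = -2-8·β' ≈ -0.459341 ∉ [-1.1, -0.7) ⇒ out
candidate 3: (m,n)=(2,1) → π∥ = 2+1·β ≈ 7.192582, π⊥ = 2+1·β' ≈ 1.807418 ∉ [-1.1, -0.7) ⇒ out
candidate 4: (m,n)=(7,-1) → π∥ = 7-1·β ≈ 1.807418, π⊥ = 7-1·β' ≈ 7.192582 ∉ [-1.1, -0.7) ⇒ out
candidate 5: (m,n)=(1,3) → π∥ = 1+3·β ≈ 16.577747, π⊥ = 1+3·β' ≈ 0.422253 ∉ [-1.1, -0.7) ⇒ out
candidate 6: (m,n)=(-9,-11) → π∥ = -9-11·β ≈ -66.118406, π⊥ = -9-11·β' ≈ -6.881594 ∉ [-1.1, -0.7) ⇒ out
candidate 7: (m,n)=(0,4) → π∥ = 0+4·β ≈ 20.770330, π⊥ = 0+4·β' ≈ -0.770330 ∈ [-1.1, -0.7) ⇒ IN Λ
candidate 8: (m,n)=(-6,0) → π∥ = -6+0·β ≈ -6.000000, π⊥ = -6+0·β' ≈ -6.000000 ∉ [-1.1, -0.7) ⇒ out

7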